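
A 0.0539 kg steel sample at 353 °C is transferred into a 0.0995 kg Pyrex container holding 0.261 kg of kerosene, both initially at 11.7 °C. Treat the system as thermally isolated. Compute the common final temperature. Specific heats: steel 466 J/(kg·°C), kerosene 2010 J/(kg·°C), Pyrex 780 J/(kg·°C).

T_f ≈ 25.4 °C

Taking heat into each body as positive, Σ m c ΔT = 0:
0.0539·466·(T − 353) + 0.261·2010·(T − 11.7) + 0.0995·780·(T − 11.7) = 0
25.12(T − 353) + 524.61(T − 11.7) + 77.61(T − 11.7) = 0
627.34 T = 15912
T = 15912/627.34 ≈ 25.37 °C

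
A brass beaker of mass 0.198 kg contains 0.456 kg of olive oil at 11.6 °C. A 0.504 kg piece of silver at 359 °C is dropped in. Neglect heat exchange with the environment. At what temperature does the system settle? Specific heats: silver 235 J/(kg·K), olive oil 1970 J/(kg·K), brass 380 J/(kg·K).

T_f ≈ 49.3 °C

Taking heat into each body as positive, Σ m c ΔT = 0:
0.504·235·(T − 359) + 0.456·1970·(T − 11.6) + 0.198·380·(T − 11.6) = 0
118.44(T − 359) + 898.32(T − 11.6) + 75.24(T − 11.6) = 0
1092 T = 53813
T = 53813 / 1092 = 49.3 °C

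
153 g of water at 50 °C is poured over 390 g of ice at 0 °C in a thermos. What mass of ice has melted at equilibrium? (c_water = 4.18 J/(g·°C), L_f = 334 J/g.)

Heat available from the water dropping to 0 °C: 153×4.18×50 = 31977 J.
To melt every bit of ice: 390×334 = 130260 J.
That's not enough to melt it all — equilibrium is at 0 °C with ice remaining.
m_melt = 31977 / L_f = 95.74 g.

m_melted ≈ 95.7 g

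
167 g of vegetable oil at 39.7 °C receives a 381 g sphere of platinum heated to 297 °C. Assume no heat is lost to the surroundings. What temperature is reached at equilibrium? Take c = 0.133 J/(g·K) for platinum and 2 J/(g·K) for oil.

Set heat shed by the hot body equal to heat absorbed by the cold body:
381×0.133×(297 − T) = 167×2×(T − 39.7)
50.67(297 − T) = 334(T − 39.7)
384.67 T = 28310  ⇒  T ≈ 73.59 °C

T_f ≈ 73.6 °C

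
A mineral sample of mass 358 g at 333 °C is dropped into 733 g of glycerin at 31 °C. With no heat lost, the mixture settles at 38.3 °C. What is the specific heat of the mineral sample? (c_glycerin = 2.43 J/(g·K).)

c ≈ 0.123 J/(g·K)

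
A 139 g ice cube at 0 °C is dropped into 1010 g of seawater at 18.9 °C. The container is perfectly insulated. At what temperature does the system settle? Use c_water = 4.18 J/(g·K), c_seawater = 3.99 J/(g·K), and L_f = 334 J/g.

T_f ≈ 6.4 °C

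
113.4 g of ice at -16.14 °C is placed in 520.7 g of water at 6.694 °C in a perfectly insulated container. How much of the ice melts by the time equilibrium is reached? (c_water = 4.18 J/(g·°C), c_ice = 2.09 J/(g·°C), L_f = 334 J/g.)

Water can give up m c ΔT = 520.7×4.18×6.694 = 14570 J before reaching 0 °C.
Of that, 113.4×2.09×16.14 = 3825.3 J goes to bring the ice to 0 °C, leaving 10744 J.
Fully melting the ice requires m_ice L_f = 113.4×334 = 37876 J.
10744 J < 37876 J, so only part of the ice melts and the system sits at 0 °C.
m_melted×334 = 10744  ⇒  m_melted ≈ 32.17 g.

m_melted ≈ 32.2 g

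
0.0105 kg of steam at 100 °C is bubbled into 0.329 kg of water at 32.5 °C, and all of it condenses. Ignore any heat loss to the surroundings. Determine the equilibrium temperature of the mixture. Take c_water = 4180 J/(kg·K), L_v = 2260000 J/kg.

Energy balance with sensible and latent terms:
steam→water at 100 °C releases m L_v = 0.0105×2260000 = 23730; condensed water 100 °C→T: 43.89(T − 100); original water: 1375.2(T − 32.5)
1419.1 T = 23730 + 4389 + 44695 = 72814
T ≈ 51.31 °C, under the boiling point, so the assumption holds.

T_f ≈ 51.3 °C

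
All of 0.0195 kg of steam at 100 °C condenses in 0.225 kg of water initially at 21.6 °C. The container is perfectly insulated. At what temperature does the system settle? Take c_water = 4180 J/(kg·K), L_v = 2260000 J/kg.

T_f ≈ 71.0 °C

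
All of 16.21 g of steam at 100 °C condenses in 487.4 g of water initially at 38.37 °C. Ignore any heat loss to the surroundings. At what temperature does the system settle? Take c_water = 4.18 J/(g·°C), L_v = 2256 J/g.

Let T be the final temperature. ΣQ_i = 0:
steam→water at 100 °C releases m L_v = 16.21·2256 = 36570; condensed water 100 °C→T: 67.76(T − 100); water warms: 487.4·4.18·(T − 38.37) = 2037.3(T − 38.37)
2105.1 T = 36570 + 6775.8 + 78172 = 121518
T ≈ 57.73 °C, under the boiling point, so the assumption holds.

T_f ≈ 57.7 °C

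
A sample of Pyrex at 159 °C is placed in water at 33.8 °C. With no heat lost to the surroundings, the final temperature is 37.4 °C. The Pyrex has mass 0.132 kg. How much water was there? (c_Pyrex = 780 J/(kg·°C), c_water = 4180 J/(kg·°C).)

m ≈ 0.832 kg

Heat lost by the Pyrex = heat gained by the water:
0.132·780·(159 − 37.4) = m·4180·(37.4 − 33.8)
15048 m = 12520  ⇒  m ≈ 0.832 kg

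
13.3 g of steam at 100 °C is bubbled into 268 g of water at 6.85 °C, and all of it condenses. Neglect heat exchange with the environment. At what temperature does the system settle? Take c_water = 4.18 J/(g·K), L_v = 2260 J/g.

Net heat exchanged in the isolated system is zero:
condense steam: −13.3·2260 = −30058; condensate cools 100→T: 13.3·4.18·(T − 100) = 55.59(T − 100); original water: 1120.2(T − 6.85)
1175.8 T = 30058 + 5559.4 + 7673.6 = 43291
T ≈ 36.82 °C, under the boiling point, so the assumption holds.

T_f ≈ 36.8 °C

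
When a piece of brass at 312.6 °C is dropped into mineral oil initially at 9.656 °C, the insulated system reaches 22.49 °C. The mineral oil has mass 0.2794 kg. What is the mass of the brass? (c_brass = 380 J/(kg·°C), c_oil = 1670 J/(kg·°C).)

m ≈ 0.0543 kg

Heat lost by the brass = heat gained by the oil:
m·380·(312.6 − 22.49) = 0.2794·1670·(22.49 − 9.656)
110242 m = 5988.3  ⇒  m ≈ 0.05432 kg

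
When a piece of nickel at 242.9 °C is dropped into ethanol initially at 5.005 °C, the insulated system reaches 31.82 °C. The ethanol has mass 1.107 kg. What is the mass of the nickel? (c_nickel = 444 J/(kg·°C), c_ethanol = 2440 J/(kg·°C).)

m ≈ 0.773 kg

Let T be the final temperature. ΣQ_i = 0:
m·444·(31.82 − 242.9) + 1.107·2440·(31.82 − 5.005) = 0
-93720 m = -72429
m = -72429/-93720 ≈ 0.7728 kg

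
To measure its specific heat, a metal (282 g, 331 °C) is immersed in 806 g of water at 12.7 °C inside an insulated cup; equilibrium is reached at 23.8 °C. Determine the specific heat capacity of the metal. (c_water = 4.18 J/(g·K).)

c ≈ 0.432 J/(g·K)

Heat lost by the metal = heat gained by the water:
282×c×(331 − 23.8) = 806×4.18×(23.8 − 12.7)
86630 c = 37397  ⇒  c ≈ 0.4317 J/(g·K)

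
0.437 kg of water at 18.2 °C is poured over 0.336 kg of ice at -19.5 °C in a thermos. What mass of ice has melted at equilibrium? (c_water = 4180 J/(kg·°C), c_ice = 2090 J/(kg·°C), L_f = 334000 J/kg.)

Water can give up m c ΔT = 0.437×4180×18.2 = 33245 J before reaching 0 °C.
Of that, 0.336×2090×19.5 = 13694 J goes to bring the ice to 0 °C, leaving 19552 J.
Fully melting the ice requires m_ice L_f = 0.336×334000 = 112224 J.
19552 J < 112224 J, so only part of the ice melts and the system sits at 0 °C.
m_melted×334000 = 19552  ⇒  m_melted ≈ 0.05854 kg.

m_melted ≈ 0.0585 kg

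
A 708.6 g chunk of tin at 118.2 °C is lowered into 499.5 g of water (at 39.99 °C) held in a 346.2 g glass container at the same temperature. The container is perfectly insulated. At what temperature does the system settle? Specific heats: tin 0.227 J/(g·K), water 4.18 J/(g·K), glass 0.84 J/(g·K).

Let T be the final temperature. ΣQ_i = 0:
708.6*0.227*(T − 118.2) + 499.5*4.18*(T − 39.99) + 346.2*0.84*(T − 39.99) = 0
160.85(T − 118.2) + 2087.9(T − 39.99) + 290.81(T − 39.99) = 0
2539.6 T = 114138
T = 114138/2539.6 ≈ 44.94 °C

T_f ≈ 44.9 °C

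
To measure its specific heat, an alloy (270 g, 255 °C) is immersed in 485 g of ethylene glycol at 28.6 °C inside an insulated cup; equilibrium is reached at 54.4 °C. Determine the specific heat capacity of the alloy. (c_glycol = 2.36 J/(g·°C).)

c ≈ 0.545 J/(g·°C)

Net heat exchanged in the isolated system is zero:
270·c·(54.4 − 255) + 485·2.36·(54.4 − 28.6) = 0
-54162 c = -29531
c = -29531/-54162 ≈ 0.5452 J/(g·°C)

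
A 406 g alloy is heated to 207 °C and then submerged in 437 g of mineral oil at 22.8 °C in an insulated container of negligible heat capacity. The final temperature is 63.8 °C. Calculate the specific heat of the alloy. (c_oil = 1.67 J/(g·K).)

c ≈ 0.515 J/(g·K)

Energy conservation, ΣQ = 0:
406×c×(63.8 − 207) + 437×1.67×(63.8 − 22.8) = 0
-58139 c = -29921
c = -29921/-58139 ≈ 0.5147 J/(g·K)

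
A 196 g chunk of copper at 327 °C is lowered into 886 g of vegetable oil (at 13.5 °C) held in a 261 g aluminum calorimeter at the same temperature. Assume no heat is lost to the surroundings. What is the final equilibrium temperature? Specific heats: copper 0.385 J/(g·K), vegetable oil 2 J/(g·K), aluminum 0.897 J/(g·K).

T_f ≈ 24.9 °C

Net heat exchanged in the isolated system is zero:
196*0.385*(T − 327) + 886*2*(T − 13.5) + 261*0.897*(T − 13.5) = 0
75.46(T − 327) + 1772(T − 13.5) + 234.12(T − 13.5) = 0
2081.6 T = 51758
T = 51758/2081.6 ≈ 24.86 °C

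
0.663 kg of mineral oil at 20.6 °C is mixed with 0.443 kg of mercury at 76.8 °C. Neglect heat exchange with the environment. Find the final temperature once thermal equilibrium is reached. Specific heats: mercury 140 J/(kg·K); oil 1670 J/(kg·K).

Taking heat into each body as positive, Σ m c ΔT = 0:
0.443*140*(T − 76.8) + 0.663*1670*(T − 20.6) = 0
(62.02 + 1107.2) T = 62.02*76.8 + 1107.2*20.6
T ≈ 23.58 °C

T_f ≈ 23.6 °C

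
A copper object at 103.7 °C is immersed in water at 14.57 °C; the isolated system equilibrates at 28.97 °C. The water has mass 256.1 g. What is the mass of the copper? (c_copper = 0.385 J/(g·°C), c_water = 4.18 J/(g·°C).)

m ≈ 536 g

Conservation of energy gives ΣQ = 0:
m×0.385×(28.97 − 103.7) + 256.1×4.18×(28.97 − 14.57) = 0
-28.77 m = -15415
m = -15415/-28.77 ≈ 535.8 g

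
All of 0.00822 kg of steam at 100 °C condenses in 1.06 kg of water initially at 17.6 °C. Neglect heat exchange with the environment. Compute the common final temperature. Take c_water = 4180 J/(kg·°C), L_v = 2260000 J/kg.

T_f ≈ 22.4 °C

Sum of m c ΔT and latent-heat terms is zero:
condense steam: −0.00822·2260000 = −18577; condensate cools 100→T: 0.00822·4180·(T − 100) = 34.36(T − 100); water warms: 1.06·4180·(T − 17.6) = 4430.8(T − 17.6)
4465.2 T = 18577 + 3436 + 77982 = 99995
T ≈ 22.39 °C, under the boiling point, so the assumption holds.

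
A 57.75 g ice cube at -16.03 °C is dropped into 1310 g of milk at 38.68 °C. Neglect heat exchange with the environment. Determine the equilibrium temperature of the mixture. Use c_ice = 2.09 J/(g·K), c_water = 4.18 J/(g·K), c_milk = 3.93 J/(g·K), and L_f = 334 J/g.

T_f ≈ 33.0 °C

Setting the total heat transfer to zero:
warm ice to 0 °C: 57.75·2.09·(0 − (-16.03)) = 1934.8
  latent heat to melt: 57.75·334 = 19288
  meltwater 0→T: 57.75·4.18·T = 241.39 T
  milk cools: 1310·3.93·(T − 38.68) = 5148.3(T − 38.68)
5389.7 T = 199136 − 21223 = 177913
T ≈ 33.01 °C (positive, so assuming full melt was valid).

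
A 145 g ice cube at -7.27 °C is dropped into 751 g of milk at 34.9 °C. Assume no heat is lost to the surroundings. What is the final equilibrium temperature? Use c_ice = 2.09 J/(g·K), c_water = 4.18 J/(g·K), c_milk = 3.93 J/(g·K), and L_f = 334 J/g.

Taking heat into each body as positive, Σ m c ΔT = 0:
ice -7.27→0 °C: 145·2.09·7.27 = 2203.2; latent heat to melt: 145·334 = 48430; warm the meltwater: 606.1 T; milk: 2951.4(T − 34.9)
3557.5 T = 103005 − 50633 = 52372
T ≈ 14.72 °C. Since T > 0 °C, the all-ice-melts assumption holds.

T_f ≈ 14.7 °C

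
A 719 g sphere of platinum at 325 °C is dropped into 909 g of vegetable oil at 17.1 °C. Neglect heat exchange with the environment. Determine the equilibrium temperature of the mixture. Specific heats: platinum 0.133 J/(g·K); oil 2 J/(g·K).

Set heat shed by the hot body equal to heat absorbed by the cold body:
719*0.133*(325 − T) = 909*2*(T − 17.1)
95.63(325 − T) = 1818(T − 17.1)
1913.6 T = 62167  ⇒  T ≈ 32.49 °C

T_f ≈ 32.5 °C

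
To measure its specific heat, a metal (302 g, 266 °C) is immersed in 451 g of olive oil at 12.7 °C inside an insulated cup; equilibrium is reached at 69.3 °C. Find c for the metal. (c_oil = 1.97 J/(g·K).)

c ≈ 0.847 J/(g·K)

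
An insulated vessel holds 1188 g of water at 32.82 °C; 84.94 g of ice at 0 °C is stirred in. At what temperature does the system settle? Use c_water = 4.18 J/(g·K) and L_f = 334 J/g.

T_f ≈ 25.3 °C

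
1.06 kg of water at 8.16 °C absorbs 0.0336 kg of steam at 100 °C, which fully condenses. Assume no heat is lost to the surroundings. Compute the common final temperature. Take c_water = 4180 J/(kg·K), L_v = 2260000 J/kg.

Let T be the final temperature. ΣQ_i = 0:
condense steam: −0.0336×2260000 = −75936
  condensed water 100 °C→T: 140.45(T − 100)
  original water: 4430.8(T − 8.16)
4571.2 T = 75936 + 14045 + 36155 = 126136
T ≈ 27.59 °C, under the boiling point, so the assumption holds.

T_f ≈ 27.6 °C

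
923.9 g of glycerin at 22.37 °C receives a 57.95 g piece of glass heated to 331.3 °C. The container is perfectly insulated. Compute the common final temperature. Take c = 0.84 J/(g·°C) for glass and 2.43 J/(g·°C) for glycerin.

T_f ≈ 28.9 °C

Energy conservation, ΣQ = 0:
57.95·0.84·(T − 331.3) + 923.9·2.43·(T − 22.37) = 0
(48.68 + 2245.1) T = 48.68·331.3 + 2245.1·22.37
T ≈ 28.93 °C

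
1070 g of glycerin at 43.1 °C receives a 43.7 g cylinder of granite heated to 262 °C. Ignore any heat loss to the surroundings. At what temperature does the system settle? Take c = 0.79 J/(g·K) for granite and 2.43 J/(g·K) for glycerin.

T_f ≈ 46.0 °C

With ΣQ=0 the equilibrium temperature is the m·c-weighted mean:
T_f = (34.52*262 + 2600.1*43.1) / (34.52 + 2600.1)
    = 121109 / 2634.6 ≈ 45.97 °C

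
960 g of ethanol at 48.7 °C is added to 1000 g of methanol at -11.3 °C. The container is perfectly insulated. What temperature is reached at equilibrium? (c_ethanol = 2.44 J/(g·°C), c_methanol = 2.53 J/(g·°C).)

T_f is the heat-capacity-weighted average of the initial temperatures:
T_f = (2342.4*48.7 + 2530*(-11.3)) / (2342.4 + 2530)
    = 85486 / 4872.4 ≈ 17.54 °C

T_f ≈ 17.5 °C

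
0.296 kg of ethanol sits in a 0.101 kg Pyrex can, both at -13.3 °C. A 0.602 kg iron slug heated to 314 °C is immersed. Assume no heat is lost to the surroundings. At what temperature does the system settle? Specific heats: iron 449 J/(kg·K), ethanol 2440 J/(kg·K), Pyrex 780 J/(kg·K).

T_f ≈ 69.3 °C

Heat gained plus heat lost sum to zero:
0.602*449*(T − 314) + 0.296*2440*(T − (-13.3)) + 0.101*780*(T − (-13.3)) = 0
1071.3 T = 74220
T = 74220 / 1071.3 = 69.3 °C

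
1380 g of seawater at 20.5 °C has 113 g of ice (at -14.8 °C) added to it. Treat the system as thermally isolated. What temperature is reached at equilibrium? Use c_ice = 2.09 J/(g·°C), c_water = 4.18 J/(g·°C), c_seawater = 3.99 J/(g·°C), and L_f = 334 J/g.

T_f ≈ 12.0 °C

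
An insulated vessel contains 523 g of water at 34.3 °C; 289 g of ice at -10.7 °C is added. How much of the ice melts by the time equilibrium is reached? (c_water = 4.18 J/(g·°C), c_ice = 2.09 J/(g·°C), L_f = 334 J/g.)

Water can give up m c ΔT = 523·4.18·34.3 = 74985 J before reaching 0 °C.
Warming the ice to 0 °C takes 289·2.09·10.7 = 6462.9 J, leaving 68522 J for melting.
To melt every bit of ice: 289·334 = 96526 J.
That's not enough to melt it all — equilibrium is at 0 °C with ice remaining.
m_melted·334 = 68522  ⇒  m_melted ≈ 205.2 g.

m_melted ≈ 205 g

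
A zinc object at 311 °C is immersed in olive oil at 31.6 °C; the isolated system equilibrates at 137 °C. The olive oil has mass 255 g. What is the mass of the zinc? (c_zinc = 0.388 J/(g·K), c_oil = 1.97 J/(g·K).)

Setting the total heat transfer to zero:
m·0.388·(137 − 311) + 255·1.97·(137 − 31.6) = 0
-67.51 m = -52948
m = -52948/-67.51 ≈ 784.3 g

m ≈ 784 g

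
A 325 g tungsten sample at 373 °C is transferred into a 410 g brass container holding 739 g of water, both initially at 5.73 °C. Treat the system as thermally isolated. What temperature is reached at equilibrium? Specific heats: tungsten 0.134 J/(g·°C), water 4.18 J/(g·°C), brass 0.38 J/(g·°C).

Conservation of energy gives ΣQ = 0:
325×0.134×(T − 373) + 739×4.18×(T − 5.73) + 410×0.38×(T − 5.73) = 0
(43.55 + 3089 + 155.8) T = 43.55×373 + 3089×5.73 + 155.8×5.73
T = 34837/3288.4 ≈ 10.59 °C

T_f ≈ 10.6 °C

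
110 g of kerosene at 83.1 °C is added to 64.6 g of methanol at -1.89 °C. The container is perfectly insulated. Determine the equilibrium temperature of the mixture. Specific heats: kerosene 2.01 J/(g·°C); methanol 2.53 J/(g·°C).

T_f ≈ 47.0 °C

|Q_kerosene| = |Q_methanol|:
110·2.01·(83.1 − T) = 64.6·2.53·(T − (-1.89))
221.1(83.1 − T) = 163.44(T − (-1.89))
384.54 T = 18065  ⇒  T ≈ 46.98 °C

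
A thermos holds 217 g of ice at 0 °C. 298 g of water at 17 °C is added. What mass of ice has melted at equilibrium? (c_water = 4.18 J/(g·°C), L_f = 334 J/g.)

Cooling the water to 0 °C releases 298×4.18×17 = 21176 J.
Melting all 217 g of ice would need 217×334 = 72478 J.
That's not enough to melt it all — equilibrium is at 0 °C with ice remaining.
m_melted×334 = 21176  ⇒  m_melted ≈ 63.4 g.

m_melted ≈ 63.4 g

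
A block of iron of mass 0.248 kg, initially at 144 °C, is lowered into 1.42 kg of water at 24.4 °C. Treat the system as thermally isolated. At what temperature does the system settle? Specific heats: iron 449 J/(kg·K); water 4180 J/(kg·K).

T_f is the heat-capacity-weighted average of the initial temperatures:
T_f = (111.35×144 + 5935.6×24.4) / (111.35 + 5935.6)
    = 160863 / 6047 ≈ 26.60 °C

T_f ≈ 26.6 °C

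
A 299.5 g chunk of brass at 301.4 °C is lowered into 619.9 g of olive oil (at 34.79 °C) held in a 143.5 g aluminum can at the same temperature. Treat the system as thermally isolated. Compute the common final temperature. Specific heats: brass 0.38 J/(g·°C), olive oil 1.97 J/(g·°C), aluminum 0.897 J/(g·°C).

T_f ≈ 55.5 °C

Conservation of energy gives ΣQ = 0:
299.5×0.38×(T − 301.4) + 619.9×1.97×(T − 34.79) + 143.5×0.897×(T − 34.79) = 0
113.81(T − 301.4) + 1221.2(T − 34.79) + 128.72(T − 34.79) = 0
1463.7 T = 81266
T = 81266/1463.7 ≈ 55.52 °C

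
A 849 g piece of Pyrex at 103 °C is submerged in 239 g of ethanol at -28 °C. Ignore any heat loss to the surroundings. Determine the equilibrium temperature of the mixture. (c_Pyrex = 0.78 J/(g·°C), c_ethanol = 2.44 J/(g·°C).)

With ΣQ=0 the equilibrium temperature is the m·c-weighted mean:
T_f = (662.22*103 + 583.16*(-28)) / (662.22 + 583.16)
    = 51880 / 1245.4 ≈ 41.66 °C

T_f ≈ 41.7 °C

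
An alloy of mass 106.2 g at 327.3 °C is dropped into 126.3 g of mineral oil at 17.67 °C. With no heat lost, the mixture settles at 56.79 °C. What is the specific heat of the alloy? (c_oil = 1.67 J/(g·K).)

c ≈ 0.287 J/(g·K)

Energy conservation, ΣQ = 0:
106.2·c·(56.79 − 327.3) + 126.3·1.67·(56.79 − 17.67) = 0
-28728 c = -8251.2
c = -8251.2/-28728 ≈ 0.2872 J/(g·K)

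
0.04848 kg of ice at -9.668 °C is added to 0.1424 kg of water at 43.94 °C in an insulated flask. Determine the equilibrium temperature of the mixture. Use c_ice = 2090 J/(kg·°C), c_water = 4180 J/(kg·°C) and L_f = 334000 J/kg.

Heat gained plus heat lost sum to zero:
warm ice to 0 °C: 0.04848·2090·(0 − (-9.668)) = 979.59
  fusion: m_ice L_f = 0.04848·334000 = 16192
  warm the meltwater: 202.65 T
  water: 595.23(T − 43.94)
797.88 T = 26154 − 17172 = 8982.6
T ≈ 11.26 °C (positive, so assuming full melt was valid).

T_f ≈ 11.3 °C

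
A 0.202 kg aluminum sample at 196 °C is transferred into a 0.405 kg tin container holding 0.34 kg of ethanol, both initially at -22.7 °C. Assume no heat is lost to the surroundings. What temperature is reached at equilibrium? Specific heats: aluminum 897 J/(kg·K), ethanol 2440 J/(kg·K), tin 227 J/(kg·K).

T_f ≈ 13.2 °C

Setting the total heat transfer to zero:
0.202×897×(T − 196) + 0.34×2440×(T − (-22.7)) + 0.405×227×(T − (-22.7)) = 0
1102.7 T = 14595
T = 14595/1102.7 ≈ 13.24 °C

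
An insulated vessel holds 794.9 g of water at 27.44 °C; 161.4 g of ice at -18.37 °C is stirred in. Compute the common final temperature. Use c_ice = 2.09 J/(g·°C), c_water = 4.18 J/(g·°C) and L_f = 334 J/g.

Taking heat into each body as positive, Σ m c ΔT = 0:
warm ice to 0 °C: 161.4·2.09·(0 − (-18.37)) = 6196.7
  melt ice: 161.4·334 = 53908
  warm the meltwater: 674.65 T
  water: 3322.7(T − 27.44)
3997.3 T = 91174 − 60104 = 31070
T ≈ 7.77 °C (positive, so assuming full melt was valid).

T_f ≈ 7.8 °C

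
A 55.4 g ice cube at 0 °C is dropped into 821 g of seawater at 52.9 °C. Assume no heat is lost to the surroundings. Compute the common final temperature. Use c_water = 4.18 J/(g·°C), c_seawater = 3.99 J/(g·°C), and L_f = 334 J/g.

Energy balance with sensible and latent terms:
melt ice: 55.4·334 = 18504; warm the meltwater: 231.57 T; seawater: 3275.8(T − 52.9)
3507.4 T = 173289 − 18504 = 154786
T ≈ 44.13 °C. Since T > 0 °C, the all-ice-melts assumption holds.

T_f ≈ 44.1 °C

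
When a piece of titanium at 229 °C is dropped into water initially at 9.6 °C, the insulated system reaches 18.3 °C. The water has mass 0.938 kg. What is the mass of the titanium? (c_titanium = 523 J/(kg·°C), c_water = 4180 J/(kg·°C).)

Conservation of energy gives ΣQ = 0:
m×523×(18.3 − 229) + 0.938×4180×(18.3 − 9.6) = 0
-110196 m = -34111
m = -34111/-110196 ≈ 0.3096 kg

m ≈ 0.31 kg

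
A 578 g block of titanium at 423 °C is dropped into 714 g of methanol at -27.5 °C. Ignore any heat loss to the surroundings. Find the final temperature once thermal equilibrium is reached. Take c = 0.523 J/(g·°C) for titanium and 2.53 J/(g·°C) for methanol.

T_f ≈ 37.1 °C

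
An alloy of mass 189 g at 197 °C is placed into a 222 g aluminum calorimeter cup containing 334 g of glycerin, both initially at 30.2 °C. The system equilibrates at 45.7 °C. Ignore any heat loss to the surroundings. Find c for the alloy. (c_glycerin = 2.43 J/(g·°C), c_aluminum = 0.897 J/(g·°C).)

Conservation of energy gives ΣQ = 0:
189·c·(45.7 − 197) + 334·2.43·(45.7 − 30.2) + 222·0.897·(45.7 − 30.2) = 0
-28596 c = -15667
c = -15667/-28596 ≈ 0.5479 J/(g·°C)

c ≈ 0.548 J/(g·°C)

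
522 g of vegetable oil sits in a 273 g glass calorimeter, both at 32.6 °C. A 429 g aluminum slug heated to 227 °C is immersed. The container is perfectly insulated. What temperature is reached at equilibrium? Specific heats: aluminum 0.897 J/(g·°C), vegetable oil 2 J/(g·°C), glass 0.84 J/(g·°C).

T_f ≈ 77.7 °C

Net heat exchanged in the isolated system is zero:
429·0.897·(T − 227) + 522·2·(T − 32.6) + 273·0.84·(T − 32.6) = 0
384.81(T − 227) + 1044(T − 32.6) + 229.32(T − 32.6) = 0
(384.81 + 1044 + 229.32) T = 384.81·227 + 1044·32.6 + 229.32·32.6
T = 128863/1658.1 ≈ 77.72 °C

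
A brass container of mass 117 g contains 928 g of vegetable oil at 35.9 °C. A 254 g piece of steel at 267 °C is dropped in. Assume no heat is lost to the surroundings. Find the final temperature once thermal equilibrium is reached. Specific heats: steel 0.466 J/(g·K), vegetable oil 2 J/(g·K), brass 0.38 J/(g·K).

T_f ≈ 49.4 °C

Net heat exchanged in the isolated system is zero:
254*0.466*(T − 267) + 928*2*(T − 35.9) + 117*0.38*(T − 35.9) = 0
118.36(T − 267) + 1856(T − 35.9) + 44.46(T − 35.9) = 0
2018.8 T = 99830
T = 99830 / 2018.8 = 49.4 °C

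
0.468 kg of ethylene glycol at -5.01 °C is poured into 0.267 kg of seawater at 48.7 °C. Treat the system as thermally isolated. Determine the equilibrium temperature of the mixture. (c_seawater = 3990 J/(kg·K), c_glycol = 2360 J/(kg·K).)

Conservation of energy gives ΣQ = 0:
0.267·3990·(T − 48.7) + 0.468·2360·(T − (-5.01)) = 0
(1065.3 + 1104.5) T = 1065.3·48.7 + 1104.5·(-5.01)
T = 46348 / 2169.8 = 21.4 °C

T_f ≈ 21.4 °C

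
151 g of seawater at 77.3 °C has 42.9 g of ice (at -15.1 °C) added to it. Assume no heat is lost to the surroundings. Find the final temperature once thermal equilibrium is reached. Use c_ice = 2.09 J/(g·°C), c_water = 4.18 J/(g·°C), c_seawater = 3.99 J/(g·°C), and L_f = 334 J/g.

T_f ≈ 39.5 °C

Energy balance with sensible and latent terms:
warm ice to 0 °C: 42.9×2.09×(0 − (-15.1)) = 1353.9
  fusion: m_ice L_f = 42.9×334 = 14329
  warm the meltwater: 179.32 T
  seawater: 602.49(T − 77.3)
781.81 T = 46572 − 15682 = 30890
T ≈ 39.51 °C. Since T > 0 °C, the all-ice-melts assumption holds.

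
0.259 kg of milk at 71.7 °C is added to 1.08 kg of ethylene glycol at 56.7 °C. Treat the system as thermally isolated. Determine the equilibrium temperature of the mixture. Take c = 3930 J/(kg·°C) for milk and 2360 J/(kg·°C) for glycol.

T_f ≈ 61.0 °C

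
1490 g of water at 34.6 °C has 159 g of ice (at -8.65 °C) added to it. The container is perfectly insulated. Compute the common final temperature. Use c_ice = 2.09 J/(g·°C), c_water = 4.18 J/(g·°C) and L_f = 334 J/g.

T_f ≈ 23.1 °C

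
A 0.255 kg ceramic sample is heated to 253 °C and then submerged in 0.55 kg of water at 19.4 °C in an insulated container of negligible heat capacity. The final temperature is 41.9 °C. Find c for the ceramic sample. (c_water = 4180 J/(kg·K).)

m_s c (T_s − T_f) = m_water c_water (T_f − T_0):
0.255×c×(253 − 41.9) = 0.55×4180×(41.9 − 19.4)
53.83 c = 51728  ⇒  c ≈ 960.9 J/(kg·K)

c ≈ 961 J/(kg·K)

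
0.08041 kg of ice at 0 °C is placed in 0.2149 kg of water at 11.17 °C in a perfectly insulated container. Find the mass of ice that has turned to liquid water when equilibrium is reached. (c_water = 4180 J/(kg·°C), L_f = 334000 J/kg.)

m_melted ≈ 0.03 kg

Water can give up m c ΔT = 0.2149·4180·11.17 = 10034 J before reaching 0 °C.
To melt every bit of ice: 0.08041·334000 = 26857 J.
Since 10034 < 26857 J, not all the ice melts; equilibrium is at 0 °C.
Mass melted = 10034/334000 ≈ 0.03004 kg.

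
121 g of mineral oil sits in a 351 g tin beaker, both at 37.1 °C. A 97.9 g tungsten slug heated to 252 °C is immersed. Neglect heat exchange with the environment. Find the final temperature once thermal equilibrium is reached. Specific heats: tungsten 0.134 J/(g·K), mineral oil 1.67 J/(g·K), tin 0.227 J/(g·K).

T_f ≈ 46.7 °C

Setting the total heat transfer to zero:
97.9*0.134*(T − 252) + 121*1.67*(T − 37.1) + 351*0.227*(T − 37.1) = 0
(13.12 + 202.07 + 79.68) T = 13.12*252 + 202.07*37.1 + 79.68*37.1
T = 13759 / 294.87 = 46.7 °C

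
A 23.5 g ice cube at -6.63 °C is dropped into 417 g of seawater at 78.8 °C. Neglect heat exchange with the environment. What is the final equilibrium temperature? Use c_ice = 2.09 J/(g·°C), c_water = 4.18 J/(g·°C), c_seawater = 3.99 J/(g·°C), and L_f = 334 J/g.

T_f ≈ 69.8 °C

Heat gained plus heat lost sum to zero:
warm ice to 0 °C: 23.5·2.09·(0 − (-6.63)) = 325.63; melt ice: 23.5·334 = 7849; warm the meltwater: 98.23 T; seawater: 1663.8(T − 78.8)
1762.1 T = 131110 − 8174.6 = 122935
T ≈ 69.77 °C. Since T > 0 °C, the all-ice-melts assumption holds.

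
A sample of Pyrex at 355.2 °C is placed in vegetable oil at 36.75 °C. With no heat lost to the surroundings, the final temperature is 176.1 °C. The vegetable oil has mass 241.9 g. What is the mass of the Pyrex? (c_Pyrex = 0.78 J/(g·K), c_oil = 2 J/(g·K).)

Heat lost by the Pyrex = heat gained by the oil:
m×0.78×(355.2 − 176.1) = 241.9×2×(176.1 − 36.75)
139.7 m = 67418  ⇒  m ≈ 482.6 g

m ≈ 483 g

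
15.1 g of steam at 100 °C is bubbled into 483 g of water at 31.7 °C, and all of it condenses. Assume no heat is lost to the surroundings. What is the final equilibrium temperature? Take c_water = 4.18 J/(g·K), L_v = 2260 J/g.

T_f ≈ 50.2 °C

Energy conservation, ΣQ = 0:
condense steam: −15.1×2260 = −34126; condensate cools 100→T: 15.1×4.18×(T − 100) = 63.12(T − 100); original water: 2018.9(T − 31.7)
2082.1 T = 34126 + 6311.8 + 64000 = 104438
T ≈ 50.16 °C, under the boiling point, so the assumption holds.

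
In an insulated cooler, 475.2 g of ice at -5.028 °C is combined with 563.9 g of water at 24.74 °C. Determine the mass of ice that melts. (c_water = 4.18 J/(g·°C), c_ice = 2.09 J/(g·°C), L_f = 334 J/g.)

m_melted ≈ 160 g

Water can give up m c ΔT = 563.9·4.18·24.74 = 58315 J before reaching 0 °C.
Warming the ice to 0 °C takes 475.2·2.09·5.028 = 4993.6 J, leaving 53321 J for melting.
Melting all 475.2 g of ice would need 475.2·334 = 158717 J.
Since 53321 < 158717 J, not all the ice melts; equilibrium is at 0 °C.
Mass melted = 53321/334 ≈ 159.6 g.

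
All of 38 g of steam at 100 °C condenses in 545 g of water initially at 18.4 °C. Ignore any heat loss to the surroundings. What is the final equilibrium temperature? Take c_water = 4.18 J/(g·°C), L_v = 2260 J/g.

T_f ≈ 59.0 °C

Taking heat into each body as positive, Σ m c ΔT = 0:
steam→water at 100 °C releases m L_v = 38×2260 = 85880
  condensed water 100 °C→T: 158.84(T − 100)
  original water: 2278.1(T − 18.4)
2436.9 T = 85880 + 15884 + 41917 = 143681
T ≈ 58.96 °C (< 100 °C, so full condensation is consistent).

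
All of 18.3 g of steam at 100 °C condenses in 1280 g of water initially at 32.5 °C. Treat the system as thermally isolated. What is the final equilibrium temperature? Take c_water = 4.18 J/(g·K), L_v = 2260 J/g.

Sum of m c ΔT and latent-heat terms is zero:
condense steam: −18.3·2260 = −41358
  condensed water 100 °C→T: 76.49(T − 100)
  original water: 5350.4(T − 32.5)
5426.9 T = 41358 + 7649.4 + 173888 = 222895
T ≈ 41.07 °C (< 100 °C, so full condensation is consistent).

T_f ≈ 41.1 °C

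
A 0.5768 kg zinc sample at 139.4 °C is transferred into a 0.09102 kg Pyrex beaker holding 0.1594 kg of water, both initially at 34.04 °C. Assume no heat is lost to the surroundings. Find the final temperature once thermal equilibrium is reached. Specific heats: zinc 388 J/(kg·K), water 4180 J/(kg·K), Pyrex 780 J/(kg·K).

T_f is the heat-capacity-weighted average of the initial temperatures:
T_f = (223.8·139.4 + 666.29·34.04 + 71·34.04) / (223.8 + 666.29 + 71)
    = 56295 / 961.09 ≈ 58.57 °C

T_f ≈ 58.6 °C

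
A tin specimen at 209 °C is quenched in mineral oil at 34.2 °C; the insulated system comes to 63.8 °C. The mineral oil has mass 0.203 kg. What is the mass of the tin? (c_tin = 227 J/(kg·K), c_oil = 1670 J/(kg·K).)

Heat lost by the tin = heat gained by the oil:
m×227×(209 − 63.8) = 0.203×1670×(63.8 − 34.2)
32960 m = 10035  ⇒  m ≈ 0.3044 kg

m ≈ 0.304 kg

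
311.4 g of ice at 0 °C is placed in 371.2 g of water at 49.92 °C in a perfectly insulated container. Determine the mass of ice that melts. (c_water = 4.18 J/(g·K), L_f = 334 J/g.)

m_melted ≈ 232 g

Water can give up m c ΔT = 371.2×4.18×49.92 = 77457 J before reaching 0 °C.
Melting all 311.4 g of ice would need 311.4×334 = 104008 J.
Since 77457 < 104008 J, not all the ice melts; equilibrium is at 0 °C.
m_melt = 77457 / L_f = 231.9 g.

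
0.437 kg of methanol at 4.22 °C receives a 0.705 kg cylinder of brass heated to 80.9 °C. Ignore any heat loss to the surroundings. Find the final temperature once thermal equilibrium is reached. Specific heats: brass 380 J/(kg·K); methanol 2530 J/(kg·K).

T_f ≈ 19.2 °C

Set heat shed by the hot body equal to heat absorbed by the cold body:
0.705×380×(80.9 − T) = 0.437×2530×(T − 4.22)
267.9(80.9 − T) = 1105.6(T − 4.22)
1373.5 T = 26339  ⇒  T ≈ 19.18 °C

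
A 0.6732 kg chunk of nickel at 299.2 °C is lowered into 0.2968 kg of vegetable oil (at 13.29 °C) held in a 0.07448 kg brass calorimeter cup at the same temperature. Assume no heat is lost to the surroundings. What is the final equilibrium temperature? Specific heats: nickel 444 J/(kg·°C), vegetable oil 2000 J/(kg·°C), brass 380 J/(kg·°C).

T_f is the heat-capacity-weighted average of the initial temperatures:
T_f = (298.9*299.2 + 593.6*13.29 + 28.3*13.29) / (298.9 + 593.6 + 28.3)
    = 97696 / 920.8 ≈ 106.10 °C

T_f ≈ 106.1 °C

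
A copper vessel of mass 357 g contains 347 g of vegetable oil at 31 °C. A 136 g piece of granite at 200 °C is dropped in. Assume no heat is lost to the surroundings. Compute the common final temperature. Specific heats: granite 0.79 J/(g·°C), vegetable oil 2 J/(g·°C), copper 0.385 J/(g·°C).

T_f ≈ 50.3 °C

Net heat exchanged in the isolated system is zero:
136×0.79×(T − 200) + 347×2×(T − 31) + 357×0.385×(T − 31) = 0
107.44(T − 200) + 694(T − 31) + 137.44(T − 31) = 0
(107.44 + 694 + 137.44) T = 107.44×200 + 694×31 + 137.44×31
T ≈ 50.34 °C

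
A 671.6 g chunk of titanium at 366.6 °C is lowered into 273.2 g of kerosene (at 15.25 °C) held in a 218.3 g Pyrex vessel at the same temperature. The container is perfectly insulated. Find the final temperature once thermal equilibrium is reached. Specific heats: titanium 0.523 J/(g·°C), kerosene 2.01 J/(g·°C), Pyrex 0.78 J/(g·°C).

Conservation of energy gives ΣQ = 0:
671.6*0.523*(T − 366.6) + 273.2*2.01*(T − 15.25) + 218.3*0.78*(T − 15.25) = 0
351.25(T − 366.6) + 549.13(T − 15.25) + 170.27(T − 15.25) = 0
(351.25 + 549.13 + 170.27) T = 351.25*366.6 + 549.13*15.25 + 170.27*15.25
T = 139738/1070.7 ≈ 130.52 °C

T_f ≈ 130.5 °C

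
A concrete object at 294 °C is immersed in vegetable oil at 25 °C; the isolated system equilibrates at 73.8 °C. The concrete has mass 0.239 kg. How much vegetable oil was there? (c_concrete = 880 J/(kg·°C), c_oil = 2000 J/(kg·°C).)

m ≈ 0.475 kg

Net heat exchanged in the isolated system is zero:
0.239·880·(73.8 − 294) + m·2000·(73.8 − 25) = 0
97600 m = 46312
m = 46312/97600 ≈ 0.4745 kg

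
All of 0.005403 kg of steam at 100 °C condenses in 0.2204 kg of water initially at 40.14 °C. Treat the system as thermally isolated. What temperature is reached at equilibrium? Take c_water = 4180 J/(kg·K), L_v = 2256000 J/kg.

Energy balance with sensible and latent terms:
latent heat released on condensation: 0.005403·2256000 = 12189
  condensed water 100 °C→T: 22.58(T − 100)
  water warms: 0.2204·4180·(T − 40.14) = 921.27(T − 40.14)
943.86 T = 12189 + 2258.5 + 36980 = 51427
T ≈ 54.49 °C (< 100 °C, so full condensation is consistent).

T_f ≈ 54.5 °C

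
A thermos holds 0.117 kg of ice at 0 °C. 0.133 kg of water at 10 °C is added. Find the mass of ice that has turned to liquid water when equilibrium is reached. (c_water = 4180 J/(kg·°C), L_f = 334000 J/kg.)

Water can give up m c ΔT = 0.133×4180×10 = 5559.4 J before reaching 0 °C.
Melting all 0.117 kg of ice would need 0.117×334000 = 39078 J.
Since 5559.4 < 39078 J, not all the ice melts; equilibrium is at 0 °C.
m_melted×334000 = 5559.4  ⇒  m_melted ≈ 0.01664 kg.

m_melted ≈ 0.0166 kg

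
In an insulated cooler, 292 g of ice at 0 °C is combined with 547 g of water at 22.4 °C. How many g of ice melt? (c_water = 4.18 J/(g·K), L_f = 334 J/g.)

m_melted ≈ 153 g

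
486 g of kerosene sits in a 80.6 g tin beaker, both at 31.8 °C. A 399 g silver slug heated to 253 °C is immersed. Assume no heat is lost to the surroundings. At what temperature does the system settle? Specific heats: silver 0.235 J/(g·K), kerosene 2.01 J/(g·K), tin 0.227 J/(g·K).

Setting the total heat transfer to zero:
399×0.235×(T − 253) + 486×2.01×(T − 31.8) + 80.6×0.227×(T − 31.8) = 0
93.77(T − 253) + 976.86(T − 31.8) + 18.3(T − 31.8) = 0
(93.77 + 976.86 + 18.3) T = 93.77×253 + 976.86×31.8 + 18.3×31.8
T = 55369 / 1088.9 = 50.8 °C

T_f ≈ 50.8 °C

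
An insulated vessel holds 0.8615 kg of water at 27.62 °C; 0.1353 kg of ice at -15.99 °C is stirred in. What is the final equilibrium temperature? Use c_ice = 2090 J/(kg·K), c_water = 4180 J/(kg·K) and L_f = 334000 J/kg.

T_f ≈ 11.9 °C

Energy conservation, ΣQ = 0:
ice -15.99→0 °C: 0.1353·2090·15.99 = 4521.6
  melt ice: 0.1353·334000 = 45190
  warm the meltwater: 565.55 T
  water cools: 0.8615·4180·(T − 27.62) = 3601.1(T − 27.62)
4166.6 T = 99462 − 49712 = 49750
T ≈ 11.94 °C — above 0 °C, consistent with complete melting.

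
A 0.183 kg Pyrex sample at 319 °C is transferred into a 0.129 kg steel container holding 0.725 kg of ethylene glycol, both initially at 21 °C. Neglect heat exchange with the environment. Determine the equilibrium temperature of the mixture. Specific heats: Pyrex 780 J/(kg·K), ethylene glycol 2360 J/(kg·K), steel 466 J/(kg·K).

Energy conservation, ΣQ = 0:
0.183*780*(T − 319) + 0.725*2360*(T − 21) + 0.129*466*(T − 21) = 0
1913.9 T = 82727
T = 82727/1913.9 ≈ 43.23 °C

T_f ≈ 43.2 °C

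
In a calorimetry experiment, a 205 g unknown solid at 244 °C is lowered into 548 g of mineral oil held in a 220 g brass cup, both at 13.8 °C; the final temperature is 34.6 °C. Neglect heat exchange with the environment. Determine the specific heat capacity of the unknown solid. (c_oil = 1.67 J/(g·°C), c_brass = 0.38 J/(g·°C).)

c ≈ 0.484 J/(g·°C)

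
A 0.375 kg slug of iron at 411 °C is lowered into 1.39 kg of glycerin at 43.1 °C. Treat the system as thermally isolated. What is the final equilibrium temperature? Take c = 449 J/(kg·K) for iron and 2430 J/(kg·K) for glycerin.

T_f ≈ 60.6 °C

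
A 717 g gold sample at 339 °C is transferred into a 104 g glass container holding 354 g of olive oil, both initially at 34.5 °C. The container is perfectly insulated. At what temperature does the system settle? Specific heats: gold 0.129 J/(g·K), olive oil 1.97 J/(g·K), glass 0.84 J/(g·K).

T_f ≈ 66.6 °C

Conservation of energy gives ΣQ = 0:
717·0.129·(T − 339) + 354·1.97·(T − 34.5) + 104·0.84·(T − 34.5) = 0
877.23 T = 58429
T = 58429/877.23 ≈ 66.61 °C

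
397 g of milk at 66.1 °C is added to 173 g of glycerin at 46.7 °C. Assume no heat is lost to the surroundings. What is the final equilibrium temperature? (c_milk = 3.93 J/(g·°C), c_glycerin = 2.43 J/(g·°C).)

Set heat shed by the hot body equal to heat absorbed by the cold body:
397×3.93×(66.1 − T) = 173×2.43×(T − 46.7)
1560.2(66.1 − T) = 420.39(T − 46.7)
1980.6 T = 122762  ⇒  T ≈ 61.98 °C

T_f ≈ 62.0 °C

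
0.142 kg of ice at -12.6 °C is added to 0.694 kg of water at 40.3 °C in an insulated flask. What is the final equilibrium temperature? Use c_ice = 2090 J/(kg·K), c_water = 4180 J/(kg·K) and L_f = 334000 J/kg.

T_f ≈ 18.8 °C

Energy conservation, ΣQ = 0:
ice -12.6→0 °C: 0.142·2090·12.6 = 3739.4
  melt ice: 0.142·334000 = 47428
  warm the meltwater: 593.56 T
  water cools: 0.694·4180·(T − 40.3) = 2900.9(T − 40.3)
3494.5 T = 116907 − 51167 = 65740
T ≈ 18.81 °C. Since T > 0 °C, the all-ice-melts assumption holds.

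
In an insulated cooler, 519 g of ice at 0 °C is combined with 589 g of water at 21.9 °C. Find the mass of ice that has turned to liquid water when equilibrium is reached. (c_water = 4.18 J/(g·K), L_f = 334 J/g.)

m_melted ≈ 161 g

Water can give up m c ΔT = 589×4.18×21.9 = 53918 J before reaching 0 °C.
Melting all 519 g of ice would need 519×334 = 173346 J.
53918 J < 173346 J, so only part of the ice melts and the system sits at 0 °C.
Mass melted = 53918/334 ≈ 161.4 g.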